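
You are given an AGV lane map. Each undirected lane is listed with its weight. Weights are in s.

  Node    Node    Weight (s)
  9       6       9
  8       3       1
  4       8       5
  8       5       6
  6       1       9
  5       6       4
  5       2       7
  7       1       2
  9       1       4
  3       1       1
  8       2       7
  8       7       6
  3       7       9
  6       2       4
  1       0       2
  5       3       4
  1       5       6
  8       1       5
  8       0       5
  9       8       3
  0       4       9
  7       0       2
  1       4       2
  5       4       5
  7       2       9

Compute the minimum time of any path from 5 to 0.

Compare a few routes:
5 → 4 → 1 → 0: 5+2+2 = 9
5 → 3 → 1 → 0: 4+1+2 = 7
5 → 3 → 1 → 7 → 0: 4+1+2+2 = 9
5 → 1 → 0: 6+2 = 8
Cheapest is 5 → 3 → 1 → 0 at 7 s.

7 s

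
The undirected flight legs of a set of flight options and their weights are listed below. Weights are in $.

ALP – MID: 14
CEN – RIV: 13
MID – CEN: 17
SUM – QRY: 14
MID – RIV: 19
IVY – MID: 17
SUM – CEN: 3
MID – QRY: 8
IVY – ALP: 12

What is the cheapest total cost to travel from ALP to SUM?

Enumerating some paths:
ALP - MID - QRY - SUM: 14+8+14 = 36
ALP - IVY - MID - CEN - SUM: 12+17+17+3 = 49
ALP - MID - CEN - SUM: 14+17+3 = 34
The minimum is $34 via ALP - MID - CEN - SUM.

$34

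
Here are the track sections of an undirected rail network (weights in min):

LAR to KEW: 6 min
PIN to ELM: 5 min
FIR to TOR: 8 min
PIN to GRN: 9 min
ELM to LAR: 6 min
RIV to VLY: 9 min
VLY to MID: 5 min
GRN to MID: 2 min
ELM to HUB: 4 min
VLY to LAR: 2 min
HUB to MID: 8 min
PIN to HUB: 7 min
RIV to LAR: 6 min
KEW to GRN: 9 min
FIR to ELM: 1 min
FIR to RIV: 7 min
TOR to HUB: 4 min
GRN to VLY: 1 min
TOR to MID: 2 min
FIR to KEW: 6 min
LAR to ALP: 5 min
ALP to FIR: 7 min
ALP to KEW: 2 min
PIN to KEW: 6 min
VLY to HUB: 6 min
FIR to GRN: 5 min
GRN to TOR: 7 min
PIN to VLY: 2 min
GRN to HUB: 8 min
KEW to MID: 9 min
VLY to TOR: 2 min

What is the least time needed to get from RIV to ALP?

Candidate routes:
RIV → FIR → ALP: 7+7 = 14
RIV → LAR → ALP: 6+5 = 11
The minimum is 11 min via RIV → LAR → ALP.

11 min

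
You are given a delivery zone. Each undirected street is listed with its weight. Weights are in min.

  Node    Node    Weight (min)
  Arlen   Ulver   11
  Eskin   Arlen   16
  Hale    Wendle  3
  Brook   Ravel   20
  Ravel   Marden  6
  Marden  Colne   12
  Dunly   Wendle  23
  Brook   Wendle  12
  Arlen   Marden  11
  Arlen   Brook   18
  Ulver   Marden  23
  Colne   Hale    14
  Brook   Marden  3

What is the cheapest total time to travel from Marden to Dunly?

38 min

Settle nodes by increasing distance from Marden:
Marden: 0
Brook: 3  (via Marden)
Ravel: 6  (via Marden)
Arlen: 11  (via Marden)
Colne: 12  (via Marden)
Wendle: 15  (via Brook)
Hale: 18  (via Wendle)
Ulver: 22  (via Arlen)
Eskin: 27  (via Arlen)
Dunly: 38  (via Wendle)
Shortest route: Marden–Brook–Wendle–Dunly = 38 min.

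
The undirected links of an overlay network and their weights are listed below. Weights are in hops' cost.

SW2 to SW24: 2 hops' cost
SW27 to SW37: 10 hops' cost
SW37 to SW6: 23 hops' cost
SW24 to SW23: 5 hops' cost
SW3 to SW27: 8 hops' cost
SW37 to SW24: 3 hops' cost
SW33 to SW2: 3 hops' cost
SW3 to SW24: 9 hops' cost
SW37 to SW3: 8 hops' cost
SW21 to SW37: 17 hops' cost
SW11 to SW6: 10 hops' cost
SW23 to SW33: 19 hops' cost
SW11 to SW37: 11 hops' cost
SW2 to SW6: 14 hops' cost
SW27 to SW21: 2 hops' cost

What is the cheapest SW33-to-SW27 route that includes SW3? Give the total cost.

Best SW33 to SW3: SW33–SW2–SW24–SW3 costing 14
Shortest SW3→SW27: SW3–SW27 = 8
Total via SW3: 14 + 8 = 22 hops' cost.

22 hops' cost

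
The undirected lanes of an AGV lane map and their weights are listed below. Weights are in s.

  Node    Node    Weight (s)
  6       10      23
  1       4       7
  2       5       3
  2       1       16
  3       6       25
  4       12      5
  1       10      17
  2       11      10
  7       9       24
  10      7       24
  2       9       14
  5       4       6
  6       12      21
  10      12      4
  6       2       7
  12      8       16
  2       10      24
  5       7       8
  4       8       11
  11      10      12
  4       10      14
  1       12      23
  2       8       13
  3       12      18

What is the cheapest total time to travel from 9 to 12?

Running Dijkstra from 9:
9: 0
2: 14  (via 9)
5: 17  (via 2)
6: 21  (via 2)
4: 23  (via 5)
7: 24  (via 9)
11: 24  (via 2)
8: 27  (via 2)
12: 28  (via 4)
Shortest route: 9 → 2 → 5 → 4 → 12 = 28 s.

28 s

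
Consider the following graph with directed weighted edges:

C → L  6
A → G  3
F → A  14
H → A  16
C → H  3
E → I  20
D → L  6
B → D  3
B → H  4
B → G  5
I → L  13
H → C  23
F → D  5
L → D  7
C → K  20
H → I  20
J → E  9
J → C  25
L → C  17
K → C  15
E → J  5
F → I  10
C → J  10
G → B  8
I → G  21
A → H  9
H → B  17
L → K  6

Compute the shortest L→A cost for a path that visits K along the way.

Best L to K: L → K costing 6
Best K to A: K → C → H → A costing 34
Total via K: 6 + 34 = 40.

40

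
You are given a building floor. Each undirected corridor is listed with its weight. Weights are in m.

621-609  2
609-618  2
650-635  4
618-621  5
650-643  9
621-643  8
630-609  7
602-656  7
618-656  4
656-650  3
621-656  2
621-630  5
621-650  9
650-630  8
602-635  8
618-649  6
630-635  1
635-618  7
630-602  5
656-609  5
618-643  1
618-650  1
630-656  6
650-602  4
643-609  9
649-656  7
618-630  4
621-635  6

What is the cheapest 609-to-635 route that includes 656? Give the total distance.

Best 609 to 656: 609–621–656 costing 4
Best 656 to 635: 656–650–635 costing 7
Total via 656: 4 + 7 = 11 m.

11 m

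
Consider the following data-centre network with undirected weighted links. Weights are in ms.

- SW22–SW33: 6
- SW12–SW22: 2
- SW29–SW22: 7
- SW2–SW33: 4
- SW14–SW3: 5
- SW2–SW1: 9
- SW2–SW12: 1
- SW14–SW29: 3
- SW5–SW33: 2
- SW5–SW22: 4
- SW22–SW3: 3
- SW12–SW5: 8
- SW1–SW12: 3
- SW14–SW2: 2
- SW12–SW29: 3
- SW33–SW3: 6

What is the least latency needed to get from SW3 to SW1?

Enumerating some paths:
SW3 - SW22 - SW12 - SW1: 3+2+3 = 8
SW3 - SW14 - SW2 - SW12 - SW1: 5+2+1+3 = 11
SW3 - SW14 - SW29 - SW12 - SW1: 5+3+3+3 = 14
SW3 - SW33 - SW2 - SW12 - SW1: 6+4+1+3 = 14
The minimum is 8 ms via SW3 - SW22 - SW12 - SW1.

8 ms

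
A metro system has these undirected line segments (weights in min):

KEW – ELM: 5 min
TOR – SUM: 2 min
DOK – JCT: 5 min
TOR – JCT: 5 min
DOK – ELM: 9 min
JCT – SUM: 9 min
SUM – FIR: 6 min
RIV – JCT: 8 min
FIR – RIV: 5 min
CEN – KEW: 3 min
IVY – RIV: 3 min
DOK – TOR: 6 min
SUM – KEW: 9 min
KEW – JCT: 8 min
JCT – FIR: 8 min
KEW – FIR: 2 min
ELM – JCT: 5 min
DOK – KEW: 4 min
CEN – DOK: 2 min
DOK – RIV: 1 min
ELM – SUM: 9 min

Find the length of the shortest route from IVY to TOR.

Settle nodes by increasing distance from IVY:
IVY: 0
RIV: 3  (via IVY)
DOK: 4  (via RIV)
CEN: 6  (via DOK)
KEW: 8  (via DOK)
FIR: 8  (via RIV)
JCT: 9  (via DOK)
TOR: 10  (via DOK)
Shortest route: IVY–RIV–DOK–TOR = 10 min.

10 min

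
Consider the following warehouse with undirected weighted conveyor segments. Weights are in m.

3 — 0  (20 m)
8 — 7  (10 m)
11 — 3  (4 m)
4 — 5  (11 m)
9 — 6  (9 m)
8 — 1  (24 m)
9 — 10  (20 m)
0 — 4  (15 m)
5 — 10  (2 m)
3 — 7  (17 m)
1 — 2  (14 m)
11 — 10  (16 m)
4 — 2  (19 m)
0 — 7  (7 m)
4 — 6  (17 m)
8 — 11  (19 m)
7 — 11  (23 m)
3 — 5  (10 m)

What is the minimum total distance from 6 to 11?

42 m

Shortest distances from 6:
6: 0
9: 9  (via 6)
4: 17  (via 6)
5: 28  (via 4)
10: 29  (via 9)
0: 32  (via 4)
2: 36  (via 4)
3: 38  (via 5)
7: 39  (via 0)
11: 42  (via 3)
Shortest route: 6 → 4 → 5 → 3 → 11 = 42 m.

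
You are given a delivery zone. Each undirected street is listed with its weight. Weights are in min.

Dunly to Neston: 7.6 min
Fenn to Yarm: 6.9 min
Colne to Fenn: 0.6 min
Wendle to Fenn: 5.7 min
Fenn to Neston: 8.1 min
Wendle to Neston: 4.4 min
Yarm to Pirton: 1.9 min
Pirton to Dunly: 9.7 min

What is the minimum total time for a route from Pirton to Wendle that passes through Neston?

Best Pirton to Neston: Pirton–Yarm–Fenn–Neston costing 16.9
Best Neston to Wendle: Neston–Wendle costing 4.4
Total via Neston: 16.9 + 4.4 = 21.3 min.

21.3 min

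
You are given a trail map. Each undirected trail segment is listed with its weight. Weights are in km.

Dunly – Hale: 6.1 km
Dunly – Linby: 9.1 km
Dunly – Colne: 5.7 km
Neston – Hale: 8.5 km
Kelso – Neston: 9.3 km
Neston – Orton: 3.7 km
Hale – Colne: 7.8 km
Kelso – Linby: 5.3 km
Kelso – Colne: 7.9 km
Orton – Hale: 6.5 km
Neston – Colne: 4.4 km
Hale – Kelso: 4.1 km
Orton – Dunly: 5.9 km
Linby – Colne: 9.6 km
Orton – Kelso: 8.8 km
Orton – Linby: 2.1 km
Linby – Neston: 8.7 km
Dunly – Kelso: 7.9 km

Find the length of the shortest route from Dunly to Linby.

8 km

Settle nodes by increasing distance from Dunly:
Dunly: 0
Colne: 5.7  (via Dunly)
Orton: 5.9  (via Dunly)
Hale: 6.1  (via Dunly)
Kelso: 7.9  (via Dunly)
Linby: 8  (via Orton)
Shortest route: Dunly → Orton → Linby = 8 km.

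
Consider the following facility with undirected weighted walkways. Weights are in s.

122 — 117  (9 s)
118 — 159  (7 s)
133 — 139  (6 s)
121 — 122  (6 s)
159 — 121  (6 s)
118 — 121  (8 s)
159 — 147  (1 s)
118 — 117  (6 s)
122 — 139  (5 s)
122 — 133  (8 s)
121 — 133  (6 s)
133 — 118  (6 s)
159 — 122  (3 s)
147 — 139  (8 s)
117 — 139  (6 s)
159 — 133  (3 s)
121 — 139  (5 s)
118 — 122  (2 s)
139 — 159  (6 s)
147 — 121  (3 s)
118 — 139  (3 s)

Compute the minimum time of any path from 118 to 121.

8 s

Compare a few routes:
118 → 122 → 159 → 121: 2+3+6 = 11
118 → 159 → 147 → 121: 7+1+3 = 11
118 → 122 → 159 → 147 → 121: 2+3+1+3 = 9
118 → 121: 8 = 8
The minimum is 8 s via 118 → 121.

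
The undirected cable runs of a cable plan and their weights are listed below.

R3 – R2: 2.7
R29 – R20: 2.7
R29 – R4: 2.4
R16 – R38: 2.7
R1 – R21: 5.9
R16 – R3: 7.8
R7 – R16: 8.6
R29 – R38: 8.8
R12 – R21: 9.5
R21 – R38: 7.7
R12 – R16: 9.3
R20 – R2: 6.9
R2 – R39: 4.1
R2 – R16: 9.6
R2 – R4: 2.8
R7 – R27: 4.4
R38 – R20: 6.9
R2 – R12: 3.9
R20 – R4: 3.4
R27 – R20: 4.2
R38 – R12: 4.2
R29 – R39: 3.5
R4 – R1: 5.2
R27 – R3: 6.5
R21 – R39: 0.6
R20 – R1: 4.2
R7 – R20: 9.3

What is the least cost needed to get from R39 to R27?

10.4

Candidate routes:
R39 - R2 - R3 - R27: 4.1+2.7+6.5 = 13.3
R39 - R29 - R20 - R27: 3.5+2.7+4.2 = 10.4
Cheapest is R39 - R29 - R20 - R27 at 10.4.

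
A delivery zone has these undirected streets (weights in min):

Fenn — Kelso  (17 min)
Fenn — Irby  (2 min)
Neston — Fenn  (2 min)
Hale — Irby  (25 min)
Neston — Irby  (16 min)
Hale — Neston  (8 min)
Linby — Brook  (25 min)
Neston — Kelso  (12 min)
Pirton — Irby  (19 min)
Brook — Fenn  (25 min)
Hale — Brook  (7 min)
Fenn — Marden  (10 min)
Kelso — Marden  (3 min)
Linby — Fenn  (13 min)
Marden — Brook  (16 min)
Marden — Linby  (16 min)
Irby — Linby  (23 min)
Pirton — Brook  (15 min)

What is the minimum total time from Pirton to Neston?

23 min

Enumerating some paths:
Pirton–Brook–Hale–Neston: 15+7+8 = 30
Pirton–Irby–Fenn–Neston: 19+2+2 = 23
Pirton–Brook–Fenn–Neston: 15+25+2 = 42
Pirton–Irby–Neston: 19+16 = 35
The minimum is 23 min via Pirton–Irby–Fenn–Neston.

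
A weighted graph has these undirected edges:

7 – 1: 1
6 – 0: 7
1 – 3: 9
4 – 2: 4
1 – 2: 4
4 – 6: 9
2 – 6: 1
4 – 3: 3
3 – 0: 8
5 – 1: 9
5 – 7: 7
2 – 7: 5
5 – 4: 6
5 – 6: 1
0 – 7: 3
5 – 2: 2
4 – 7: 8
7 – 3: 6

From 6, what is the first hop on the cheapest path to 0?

0

Enumerating some paths:
6 - 0: 7 = 7
6 - 2 - 1 - 7 - 0: 1+4+1+3 = 9
6 - 2 - 7 - 0: 1+5+3 = 9
The minimum is 7 via 6 - 0.
So from 6 the first move is to 0.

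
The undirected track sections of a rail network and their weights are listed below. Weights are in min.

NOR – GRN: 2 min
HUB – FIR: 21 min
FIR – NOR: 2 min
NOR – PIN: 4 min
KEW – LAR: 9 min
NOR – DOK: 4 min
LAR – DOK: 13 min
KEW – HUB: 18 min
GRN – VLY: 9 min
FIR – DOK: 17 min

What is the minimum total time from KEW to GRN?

28 min

Compare a few routes:
KEW → HUB → FIR → NOR → GRN: 18+21+2+2 = 43
KEW → LAR → DOK → NOR → GRN: 9+13+4+2 = 28
The minimum is 28 min via KEW → LAR → DOK → NOR → GRN.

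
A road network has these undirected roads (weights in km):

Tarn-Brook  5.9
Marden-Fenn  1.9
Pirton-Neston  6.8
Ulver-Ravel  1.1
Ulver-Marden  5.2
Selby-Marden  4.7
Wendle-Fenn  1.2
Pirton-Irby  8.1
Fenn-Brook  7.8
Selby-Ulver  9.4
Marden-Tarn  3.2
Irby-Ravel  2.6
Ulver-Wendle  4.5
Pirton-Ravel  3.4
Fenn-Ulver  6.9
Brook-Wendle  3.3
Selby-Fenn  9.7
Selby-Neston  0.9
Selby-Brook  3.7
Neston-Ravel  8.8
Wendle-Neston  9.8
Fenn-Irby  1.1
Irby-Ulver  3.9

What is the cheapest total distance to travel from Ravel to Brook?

Settle nodes by increasing distance from Ravel:
Ravel: 0
Ulver: 1.1  (via Ravel)
Irby: 2.6  (via Ravel)
Pirton: 3.4  (via Ravel)
Fenn: 3.7  (via Irby)
Wendle: 4.9  (via Fenn)
Marden: 5.6  (via Fenn)
Brook: 8.2  (via Wendle)
Shortest route: Ravel–Irby–Fenn–Wendle–Brook = 8.2 km.

8.2 km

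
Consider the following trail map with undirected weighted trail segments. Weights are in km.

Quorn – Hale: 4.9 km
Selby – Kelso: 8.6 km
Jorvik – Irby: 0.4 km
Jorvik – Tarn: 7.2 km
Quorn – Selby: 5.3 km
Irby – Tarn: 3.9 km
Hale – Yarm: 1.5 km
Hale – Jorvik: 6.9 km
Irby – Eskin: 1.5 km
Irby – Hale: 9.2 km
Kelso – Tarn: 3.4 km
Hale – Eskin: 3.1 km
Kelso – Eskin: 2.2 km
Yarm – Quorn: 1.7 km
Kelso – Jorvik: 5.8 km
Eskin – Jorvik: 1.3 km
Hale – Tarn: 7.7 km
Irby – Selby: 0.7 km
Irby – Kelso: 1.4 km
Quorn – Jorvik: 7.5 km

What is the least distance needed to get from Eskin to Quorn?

Compare a few routes:
Eskin - Irby - Selby - Quorn: 1.5+0.7+5.3 = 7.5
Eskin - Hale - Yarm - Quorn: 3.1+1.5+1.7 = 6.3
Cheapest is Eskin - Hale - Yarm - Quorn at 6.3 km.

6.3 km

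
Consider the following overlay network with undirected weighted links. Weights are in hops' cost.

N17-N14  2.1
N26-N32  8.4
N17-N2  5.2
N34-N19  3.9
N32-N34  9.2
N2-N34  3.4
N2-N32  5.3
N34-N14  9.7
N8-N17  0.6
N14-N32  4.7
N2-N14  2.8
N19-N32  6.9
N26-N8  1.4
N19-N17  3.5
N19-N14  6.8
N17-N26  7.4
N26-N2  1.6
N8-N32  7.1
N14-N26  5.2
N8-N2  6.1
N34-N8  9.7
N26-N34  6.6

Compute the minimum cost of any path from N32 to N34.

Shortest distances from N32:
N32: 0
N14: 4.7  (via N32)
N2: 5.3  (via N32)
N17: 6.8  (via N14)
N19: 6.9  (via N32)
N26: 6.9  (via N2)
N8: 7.1  (via N32)
N34: 8.7  (via N2)
Shortest route: N32 → N2 → N34 = 8.7 hops' cost.

8.7 hops' cost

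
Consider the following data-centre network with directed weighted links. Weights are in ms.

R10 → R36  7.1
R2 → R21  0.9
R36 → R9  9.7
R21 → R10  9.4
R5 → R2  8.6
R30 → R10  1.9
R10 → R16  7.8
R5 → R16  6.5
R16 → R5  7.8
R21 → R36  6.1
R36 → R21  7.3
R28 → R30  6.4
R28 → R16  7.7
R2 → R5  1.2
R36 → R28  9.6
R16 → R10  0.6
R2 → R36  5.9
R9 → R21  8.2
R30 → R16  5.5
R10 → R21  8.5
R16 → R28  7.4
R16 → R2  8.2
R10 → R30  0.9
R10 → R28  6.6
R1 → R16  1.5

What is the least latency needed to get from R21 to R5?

Compare a few routes:
R21 - R10 - R16 - R5: 9.4+7.8+7.8 = 25
R21 - R10 - R16 - R2 - R5: 9.4+7.8+8.2+1.2 = 26.6
R21 - R10 - R30 - R16 - R2 - R5: 9.4+0.9+5.5+8.2+1.2 = 25.2
R21 - R10 - R30 - R16 - R5: 9.4+0.9+5.5+7.8 = 23.6
The minimum is 23.6 ms via R21 - R10 - R30 - R16 - R5.

23.6 ms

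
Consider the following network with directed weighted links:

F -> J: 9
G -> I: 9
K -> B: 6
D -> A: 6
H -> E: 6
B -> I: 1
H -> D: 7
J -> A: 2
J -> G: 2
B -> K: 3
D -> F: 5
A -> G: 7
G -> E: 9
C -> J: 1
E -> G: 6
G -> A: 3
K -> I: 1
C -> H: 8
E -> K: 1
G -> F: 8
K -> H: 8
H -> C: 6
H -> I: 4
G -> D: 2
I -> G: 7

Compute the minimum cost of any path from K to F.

15

Settle nodes by increasing distance from K:
K: 0
I: 1  (via K)
B: 6  (via K)
G: 8  (via I)
H: 8  (via K)
D: 10  (via G)
A: 11  (via G)
C: 14  (via H)
E: 14  (via H)
F: 15  (via D)
Shortest route: K → I → G → D → F = 15.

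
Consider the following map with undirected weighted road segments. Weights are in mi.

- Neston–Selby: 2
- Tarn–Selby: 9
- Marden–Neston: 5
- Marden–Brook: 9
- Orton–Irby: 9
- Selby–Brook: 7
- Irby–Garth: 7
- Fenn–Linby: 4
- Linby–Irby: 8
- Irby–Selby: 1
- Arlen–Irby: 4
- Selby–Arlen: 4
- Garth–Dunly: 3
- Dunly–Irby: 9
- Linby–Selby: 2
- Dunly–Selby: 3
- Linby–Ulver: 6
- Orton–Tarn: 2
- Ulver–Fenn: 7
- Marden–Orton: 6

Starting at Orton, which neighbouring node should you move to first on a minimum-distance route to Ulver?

Irby

Enumerating some paths:
Orton–Irby–Selby–Linby–Ulver: 9+1+2+6 = 18
Orton–Tarn–Selby–Linby–Ulver: 2+9+2+6 = 19
The minimum is 18 mi via Orton–Irby–Selby–Linby–Ulver.
So from Orton the first move is to Irby.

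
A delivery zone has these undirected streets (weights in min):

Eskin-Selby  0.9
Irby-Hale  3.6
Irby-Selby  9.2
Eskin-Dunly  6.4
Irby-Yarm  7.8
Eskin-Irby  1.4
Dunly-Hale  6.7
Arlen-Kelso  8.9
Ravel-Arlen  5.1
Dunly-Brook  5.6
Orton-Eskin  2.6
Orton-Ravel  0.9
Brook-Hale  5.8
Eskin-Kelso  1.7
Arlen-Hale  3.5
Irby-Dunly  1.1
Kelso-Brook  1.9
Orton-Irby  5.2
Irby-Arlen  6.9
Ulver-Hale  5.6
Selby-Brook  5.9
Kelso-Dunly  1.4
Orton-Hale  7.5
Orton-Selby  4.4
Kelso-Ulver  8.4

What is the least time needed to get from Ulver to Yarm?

Enumerating some paths:
Ulver - Hale - Irby - Yarm: 5.6+3.6+7.8 = 17
Ulver - Kelso - Dunly - Irby - Yarm: 8.4+1.4+1.1+7.8 = 18.7
Cheapest is Ulver - Hale - Irby - Yarm at 17 min.

17 min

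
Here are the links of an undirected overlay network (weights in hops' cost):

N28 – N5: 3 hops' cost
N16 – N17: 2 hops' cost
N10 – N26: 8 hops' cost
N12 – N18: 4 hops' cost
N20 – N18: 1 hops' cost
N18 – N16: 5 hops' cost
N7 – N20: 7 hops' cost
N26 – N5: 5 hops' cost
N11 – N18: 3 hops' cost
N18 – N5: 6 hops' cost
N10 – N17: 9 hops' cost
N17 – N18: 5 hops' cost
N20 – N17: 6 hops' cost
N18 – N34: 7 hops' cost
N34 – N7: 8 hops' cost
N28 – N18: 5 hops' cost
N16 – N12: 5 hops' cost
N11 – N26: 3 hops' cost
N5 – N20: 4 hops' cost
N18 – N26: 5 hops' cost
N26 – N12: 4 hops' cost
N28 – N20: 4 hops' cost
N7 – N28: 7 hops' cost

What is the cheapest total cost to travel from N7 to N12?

Compare a few routes:
N7–N28–N20–N18–N12: 7+4+1+4 = 16
N7–N28–N18–N12: 7+5+4 = 16
N7–N20–N18–N26–N12: 7+1+5+4 = 17
N7–N20–N18–N12: 7+1+4 = 12
The minimum is 12 hops' cost via N7–N20–N18–N12.

12 hops' cost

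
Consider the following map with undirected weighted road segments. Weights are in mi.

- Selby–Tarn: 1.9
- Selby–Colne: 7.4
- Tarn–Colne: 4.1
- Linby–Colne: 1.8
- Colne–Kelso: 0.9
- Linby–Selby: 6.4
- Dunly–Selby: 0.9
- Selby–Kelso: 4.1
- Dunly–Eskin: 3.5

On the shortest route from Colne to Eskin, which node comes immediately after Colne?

Compare a few routes:
Colne → Tarn → Selby → Dunly → Eskin: 4.1+1.9+0.9+3.5 = 10.4
Colne → Kelso → Selby → Dunly → Eskin: 0.9+4.1+0.9+3.5 = 9.4
Colne → Linby → Selby → Dunly → Eskin: 1.8+6.4+0.9+3.5 = 12.6
Colne → Selby → Dunly → Eskin: 7.4+0.9+3.5 = 11.8
The minimum is 9.4 mi via Colne → Kelso → Selby → Dunly → Eskin.
So from Colne the first move is to Kelso.

Kelso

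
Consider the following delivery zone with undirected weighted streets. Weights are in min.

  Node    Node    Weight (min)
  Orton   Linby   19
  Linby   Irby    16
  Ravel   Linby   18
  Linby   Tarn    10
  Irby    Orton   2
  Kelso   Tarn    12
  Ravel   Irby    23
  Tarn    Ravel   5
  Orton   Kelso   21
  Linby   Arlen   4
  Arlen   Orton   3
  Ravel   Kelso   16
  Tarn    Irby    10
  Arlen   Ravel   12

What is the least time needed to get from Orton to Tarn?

Candidate routes:
Orton–Arlen–Linby–Tarn: 3+4+10 = 17
Orton–Irby–Tarn: 2+10 = 12
Cheapest is Orton–Irby–Tarn at 12 min.

12 min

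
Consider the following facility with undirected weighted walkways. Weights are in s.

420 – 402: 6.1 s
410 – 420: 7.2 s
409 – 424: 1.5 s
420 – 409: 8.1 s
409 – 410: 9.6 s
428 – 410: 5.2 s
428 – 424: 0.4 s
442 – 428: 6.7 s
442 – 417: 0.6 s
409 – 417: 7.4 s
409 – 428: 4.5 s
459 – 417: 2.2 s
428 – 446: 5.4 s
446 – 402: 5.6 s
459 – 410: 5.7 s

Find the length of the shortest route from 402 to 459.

19 s

Shortest distances from 402:
402: 0
446: 5.6  (via 402)
420: 6.1  (via 402)
428: 11  (via 446)
424: 11.4  (via 428)
409: 12.9  (via 424)
410: 13.3  (via 420)
442: 17.7  (via 428)
417: 18.3  (via 442)
459: 19  (via 410)
Shortest route: 402–420–410–459 = 19 s.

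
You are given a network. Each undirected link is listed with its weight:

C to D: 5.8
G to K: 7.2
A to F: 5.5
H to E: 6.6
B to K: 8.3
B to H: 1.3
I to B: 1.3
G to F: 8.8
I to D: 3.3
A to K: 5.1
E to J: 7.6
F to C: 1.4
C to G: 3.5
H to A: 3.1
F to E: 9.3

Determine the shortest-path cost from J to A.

Settle nodes by increasing distance from J:
J: 0
E: 7.6  (via J)
H: 14.2  (via E)
B: 15.5  (via H)
I: 16.8  (via B)
F: 16.9  (via E)
A: 17.3  (via H)
Shortest route: J–E–H–A = 17.3.

17.3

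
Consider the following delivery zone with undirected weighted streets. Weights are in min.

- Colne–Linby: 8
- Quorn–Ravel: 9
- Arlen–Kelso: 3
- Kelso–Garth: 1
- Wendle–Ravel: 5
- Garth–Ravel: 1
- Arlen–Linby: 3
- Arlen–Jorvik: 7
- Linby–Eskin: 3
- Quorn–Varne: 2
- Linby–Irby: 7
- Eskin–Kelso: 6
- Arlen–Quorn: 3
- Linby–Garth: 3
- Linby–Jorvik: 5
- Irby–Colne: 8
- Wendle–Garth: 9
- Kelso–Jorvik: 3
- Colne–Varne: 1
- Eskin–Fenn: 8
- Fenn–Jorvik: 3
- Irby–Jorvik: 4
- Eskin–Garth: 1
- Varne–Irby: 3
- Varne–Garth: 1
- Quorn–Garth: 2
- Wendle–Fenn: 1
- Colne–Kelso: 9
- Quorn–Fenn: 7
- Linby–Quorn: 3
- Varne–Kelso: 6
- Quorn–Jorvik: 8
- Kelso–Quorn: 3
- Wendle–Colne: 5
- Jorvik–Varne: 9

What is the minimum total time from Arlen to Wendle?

10 min

Compare a few routes:
Arlen - Kelso - Garth - Ravel - Wendle: 3+1+1+5 = 10
Arlen - Kelso - Garth - Varne - Colne - Wendle: 3+1+1+1+5 = 11
Arlen - Jorvik - Fenn - Wendle: 7+3+1 = 11
Arlen - Quorn - Garth - Ravel - Wendle: 3+2+1+5 = 11
Cheapest is Arlen - Kelso - Garth - Ravel - Wendle at 10 min.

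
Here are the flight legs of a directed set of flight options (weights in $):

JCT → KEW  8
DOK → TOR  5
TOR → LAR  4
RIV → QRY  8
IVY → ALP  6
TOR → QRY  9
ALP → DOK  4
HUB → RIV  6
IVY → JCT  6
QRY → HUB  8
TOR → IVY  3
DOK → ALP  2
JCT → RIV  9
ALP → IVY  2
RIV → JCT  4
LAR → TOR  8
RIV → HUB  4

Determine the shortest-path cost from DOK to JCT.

Candidate routes:
DOK–TOR–IVY–JCT: 5+3+6 = 14
DOK–ALP–IVY–JCT: 2+2+6 = 10
The minimum is $10 via DOK–ALP–IVY–JCT.

$10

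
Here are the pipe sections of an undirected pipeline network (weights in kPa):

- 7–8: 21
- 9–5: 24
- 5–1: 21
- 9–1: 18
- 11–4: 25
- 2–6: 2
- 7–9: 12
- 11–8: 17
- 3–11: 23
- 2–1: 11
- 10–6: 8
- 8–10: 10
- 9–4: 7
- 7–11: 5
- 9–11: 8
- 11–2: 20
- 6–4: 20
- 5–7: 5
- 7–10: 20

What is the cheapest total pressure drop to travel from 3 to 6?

Settle nodes by increasing distance from 3:
3: 0
11: 23  (via 3)
7: 28  (via 11)
9: 31  (via 11)
5: 33  (via 7)
4: 38  (via 9)
8: 40  (via 11)
2: 43  (via 11)
6: 45  (via 2)
Shortest route: 3–11–2–6 = 45 kPa.

45 kPa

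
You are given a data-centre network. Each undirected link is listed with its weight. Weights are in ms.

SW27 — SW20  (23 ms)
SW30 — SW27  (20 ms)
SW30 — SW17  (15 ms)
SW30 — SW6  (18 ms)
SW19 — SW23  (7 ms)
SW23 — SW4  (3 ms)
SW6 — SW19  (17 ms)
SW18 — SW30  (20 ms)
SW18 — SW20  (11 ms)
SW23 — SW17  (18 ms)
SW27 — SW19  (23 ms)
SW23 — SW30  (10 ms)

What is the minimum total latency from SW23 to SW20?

41 ms

Enumerating some paths:
SW23 → SW17 → SW30 → SW18 → SW20: 18+15+20+11 = 64
SW23 → SW30 → SW18 → SW20: 10+20+11 = 41
SW23 → SW19 → SW27 → SW20: 7+23+23 = 53
SW23 → SW30 → SW27 → SW20: 10+20+23 = 53
Cheapest is SW23 → SW30 → SW18 → SW20 at 41 ms.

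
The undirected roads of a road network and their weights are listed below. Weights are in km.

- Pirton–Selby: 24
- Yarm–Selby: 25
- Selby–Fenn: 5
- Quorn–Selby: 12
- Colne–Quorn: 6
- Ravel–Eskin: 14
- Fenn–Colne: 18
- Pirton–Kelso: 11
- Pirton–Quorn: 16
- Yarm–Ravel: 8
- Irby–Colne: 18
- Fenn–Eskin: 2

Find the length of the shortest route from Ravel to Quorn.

Compare a few routes:
Ravel → Eskin → Fenn → Selby → Quorn: 14+2+5+12 = 33
Ravel → Yarm → Selby → Quorn: 8+25+12 = 45
Ravel → Eskin → Fenn → Colne → Quorn: 14+2+18+6 = 40
The minimum is 33 km via Ravel → Eskin → Fenn → Selby → Quorn.

33 km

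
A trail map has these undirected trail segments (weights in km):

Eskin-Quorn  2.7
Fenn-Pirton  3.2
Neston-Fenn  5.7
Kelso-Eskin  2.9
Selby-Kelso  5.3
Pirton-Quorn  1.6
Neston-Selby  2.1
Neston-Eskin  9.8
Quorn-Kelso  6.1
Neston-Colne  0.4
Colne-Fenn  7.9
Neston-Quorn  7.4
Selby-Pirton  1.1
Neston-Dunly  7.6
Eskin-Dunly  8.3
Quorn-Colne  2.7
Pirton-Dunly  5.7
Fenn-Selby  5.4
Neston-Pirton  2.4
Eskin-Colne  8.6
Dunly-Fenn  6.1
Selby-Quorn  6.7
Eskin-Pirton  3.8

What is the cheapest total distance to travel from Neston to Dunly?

7.6 km

Settle nodes by increasing distance from Neston:
Neston: 0
Colne: 0.4  (via Neston)
Selby: 2.1  (via Neston)
Pirton: 2.4  (via Neston)
Quorn: 3.1  (via Colne)
Fenn: 5.6  (via Pirton)
Eskin: 5.8  (via Quorn)
Kelso: 7.4  (via Selby)
Dunly: 7.6  (via Neston)
Shortest route: Neston–Dunly = 7.6 km.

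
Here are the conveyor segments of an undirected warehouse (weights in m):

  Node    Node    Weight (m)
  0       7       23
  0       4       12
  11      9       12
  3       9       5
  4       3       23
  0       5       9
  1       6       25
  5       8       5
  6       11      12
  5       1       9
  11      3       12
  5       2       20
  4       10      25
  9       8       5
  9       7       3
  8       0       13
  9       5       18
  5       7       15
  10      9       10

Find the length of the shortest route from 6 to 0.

42 m

Enumerating some paths:
6 → 1 → 5 → 0: 25+9+9 = 43
6 → 11 → 9 → 8 → 0: 12+12+5+13 = 42
6 → 11 → 9 → 8 → 5 → 0: 12+12+5+5+9 = 43
The minimum is 42 m via 6 → 11 → 9 → 8 → 0.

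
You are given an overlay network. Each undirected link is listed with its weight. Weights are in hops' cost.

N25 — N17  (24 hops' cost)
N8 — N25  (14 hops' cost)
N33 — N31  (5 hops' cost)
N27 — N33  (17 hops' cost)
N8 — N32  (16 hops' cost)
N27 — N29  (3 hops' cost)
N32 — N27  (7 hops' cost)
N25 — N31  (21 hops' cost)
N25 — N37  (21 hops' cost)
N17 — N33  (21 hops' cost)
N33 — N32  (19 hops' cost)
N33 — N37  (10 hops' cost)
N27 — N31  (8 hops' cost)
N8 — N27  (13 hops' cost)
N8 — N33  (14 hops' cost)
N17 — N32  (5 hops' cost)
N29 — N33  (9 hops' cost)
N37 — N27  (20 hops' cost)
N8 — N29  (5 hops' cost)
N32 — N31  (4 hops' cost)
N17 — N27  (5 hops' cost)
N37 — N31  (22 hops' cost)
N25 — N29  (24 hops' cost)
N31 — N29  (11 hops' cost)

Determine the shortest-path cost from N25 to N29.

Candidate routes:
N25–N8–N29: 14+5 = 19
N25–N29: 24 = 24
The minimum is 19 hops' cost via N25–N8–N29.

19 hops' cost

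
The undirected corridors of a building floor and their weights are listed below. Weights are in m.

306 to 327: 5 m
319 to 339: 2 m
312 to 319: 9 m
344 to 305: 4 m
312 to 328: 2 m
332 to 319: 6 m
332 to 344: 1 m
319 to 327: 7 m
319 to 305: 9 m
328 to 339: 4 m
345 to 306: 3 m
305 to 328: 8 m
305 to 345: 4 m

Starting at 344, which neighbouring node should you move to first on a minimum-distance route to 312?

Enumerating some paths:
344–332–319–339–328–312: 1+6+2+4+2 = 15
344–305–319–339–328–312: 4+9+2+4+2 = 21
344–305–328–312: 4+8+2 = 14
344–332–319–312: 1+6+9 = 16
Cheapest is 344–305–328–312 at 14 m.
So from 344 the first move is to 305.

305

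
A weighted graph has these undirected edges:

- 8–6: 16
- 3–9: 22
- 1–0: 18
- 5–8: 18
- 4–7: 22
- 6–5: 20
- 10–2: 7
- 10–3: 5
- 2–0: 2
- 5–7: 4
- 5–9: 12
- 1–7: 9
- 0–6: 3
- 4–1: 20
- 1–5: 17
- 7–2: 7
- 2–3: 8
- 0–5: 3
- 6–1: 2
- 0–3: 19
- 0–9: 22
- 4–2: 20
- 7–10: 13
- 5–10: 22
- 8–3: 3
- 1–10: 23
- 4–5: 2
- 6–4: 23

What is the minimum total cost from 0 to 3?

Compare a few routes:
0 → 6 → 8 → 3: 3+16+3 = 22
0 → 3: 19 = 19
0 → 2 → 3: 2+8 = 10
0 → 2 → 10 → 3: 2+7+5 = 14
The minimum is 10 via 0 → 2 → 3.

10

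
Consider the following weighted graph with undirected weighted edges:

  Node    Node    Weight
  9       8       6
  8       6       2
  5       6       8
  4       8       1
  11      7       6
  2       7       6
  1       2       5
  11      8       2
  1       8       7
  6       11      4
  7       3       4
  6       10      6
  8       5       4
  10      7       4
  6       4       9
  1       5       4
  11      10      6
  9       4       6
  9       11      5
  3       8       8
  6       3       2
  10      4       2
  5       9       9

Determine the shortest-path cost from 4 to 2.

12

Candidate routes:
4–10–7–2: 2+4+6 = 12
4–8–1–2: 1+7+5 = 13
Cheapest is 4–10–7–2 at 12.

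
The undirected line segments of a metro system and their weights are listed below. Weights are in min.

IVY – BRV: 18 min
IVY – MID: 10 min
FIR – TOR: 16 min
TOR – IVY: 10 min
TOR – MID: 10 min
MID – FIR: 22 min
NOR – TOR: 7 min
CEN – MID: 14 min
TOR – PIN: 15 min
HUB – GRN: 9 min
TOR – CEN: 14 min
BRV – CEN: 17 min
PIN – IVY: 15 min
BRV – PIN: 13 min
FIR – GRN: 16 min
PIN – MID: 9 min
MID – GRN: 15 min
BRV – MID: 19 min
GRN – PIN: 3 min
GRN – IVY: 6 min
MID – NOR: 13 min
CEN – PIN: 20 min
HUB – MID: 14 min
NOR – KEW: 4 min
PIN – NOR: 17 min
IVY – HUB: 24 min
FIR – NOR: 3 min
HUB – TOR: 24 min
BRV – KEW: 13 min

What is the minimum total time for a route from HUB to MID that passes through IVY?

Best HUB to IVY: HUB–GRN–IVY costing 15
Best IVY to MID: IVY–MID costing 10
Total via IVY: 15 + 10 = 25 min.

25 min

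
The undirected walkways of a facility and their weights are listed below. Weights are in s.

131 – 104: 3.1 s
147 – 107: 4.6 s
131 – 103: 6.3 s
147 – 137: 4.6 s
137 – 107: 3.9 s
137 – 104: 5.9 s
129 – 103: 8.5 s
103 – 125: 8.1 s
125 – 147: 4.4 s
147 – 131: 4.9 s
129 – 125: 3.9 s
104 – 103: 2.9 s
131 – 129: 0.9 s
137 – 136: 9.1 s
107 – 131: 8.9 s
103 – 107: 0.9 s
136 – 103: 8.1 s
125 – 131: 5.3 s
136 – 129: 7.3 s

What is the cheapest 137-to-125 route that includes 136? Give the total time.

20.3 s

Shortest 137→136: 137–136 = 9.1
Shortest 136→125: 136–129–125 = 11.2
Total via 136: 9.1 + 11.2 = 20.3 s.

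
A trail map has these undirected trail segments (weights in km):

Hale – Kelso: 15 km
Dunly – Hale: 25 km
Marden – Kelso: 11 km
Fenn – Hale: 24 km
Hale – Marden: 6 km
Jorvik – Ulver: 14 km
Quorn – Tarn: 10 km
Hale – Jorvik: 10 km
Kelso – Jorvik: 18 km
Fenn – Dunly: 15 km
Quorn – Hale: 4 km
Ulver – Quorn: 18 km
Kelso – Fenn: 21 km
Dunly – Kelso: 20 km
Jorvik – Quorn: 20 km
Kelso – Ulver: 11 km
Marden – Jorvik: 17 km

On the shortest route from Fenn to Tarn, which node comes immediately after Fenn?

Hale

Candidate routes:
Fenn → Kelso → Marden → Hale → Quorn → Tarn: 21+11+6+4+10 = 52
Fenn → Dunly → Hale → Quorn → Tarn: 15+25+4+10 = 54
Fenn → Hale → Quorn → Tarn: 24+4+10 = 38
Fenn → Kelso → Hale → Quorn → Tarn: 21+15+4+10 = 50
The minimum is 38 km via Fenn → Hale → Quorn → Tarn.
So from Fenn the first move is to Hale.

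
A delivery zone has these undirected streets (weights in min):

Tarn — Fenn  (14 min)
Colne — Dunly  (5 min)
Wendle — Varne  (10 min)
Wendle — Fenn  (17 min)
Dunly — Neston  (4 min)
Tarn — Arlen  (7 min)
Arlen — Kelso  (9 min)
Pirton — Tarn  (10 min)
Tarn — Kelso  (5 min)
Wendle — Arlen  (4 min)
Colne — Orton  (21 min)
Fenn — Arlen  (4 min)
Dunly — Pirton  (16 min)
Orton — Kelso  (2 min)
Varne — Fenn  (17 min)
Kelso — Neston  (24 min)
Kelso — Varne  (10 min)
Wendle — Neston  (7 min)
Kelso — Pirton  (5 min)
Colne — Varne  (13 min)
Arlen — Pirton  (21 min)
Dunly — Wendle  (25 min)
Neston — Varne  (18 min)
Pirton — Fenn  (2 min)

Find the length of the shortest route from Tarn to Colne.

27 min

Candidate routes:
Tarn - Kelso - Varne - Colne: 5+10+13 = 28
Tarn - Arlen - Wendle - Neston - Dunly - Colne: 7+4+7+4+5 = 27
The minimum is 27 min via Tarn - Arlen - Wendle - Neston - Dunly - Colne.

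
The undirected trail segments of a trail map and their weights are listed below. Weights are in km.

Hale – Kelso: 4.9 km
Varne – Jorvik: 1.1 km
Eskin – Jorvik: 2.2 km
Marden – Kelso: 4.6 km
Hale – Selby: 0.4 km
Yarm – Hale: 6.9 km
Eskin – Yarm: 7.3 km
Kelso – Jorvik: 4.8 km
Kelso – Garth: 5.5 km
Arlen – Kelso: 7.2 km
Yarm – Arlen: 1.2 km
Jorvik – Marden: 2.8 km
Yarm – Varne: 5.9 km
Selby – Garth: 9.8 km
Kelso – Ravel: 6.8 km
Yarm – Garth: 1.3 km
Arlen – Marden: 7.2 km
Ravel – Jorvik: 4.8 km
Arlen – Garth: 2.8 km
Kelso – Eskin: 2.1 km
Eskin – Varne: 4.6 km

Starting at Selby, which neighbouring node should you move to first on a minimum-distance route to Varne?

Hale

Candidate routes:
Selby–Hale–Kelso–Jorvik–Varne: 0.4+4.9+4.8+1.1 = 11.2
Selby–Hale–Kelso–Eskin–Jorvik–Varne: 0.4+4.9+2.1+2.2+1.1 = 10.7
Cheapest is Selby–Hale–Kelso–Eskin–Jorvik–Varne at 10.7 km.
So from Selby the first move is to Hale.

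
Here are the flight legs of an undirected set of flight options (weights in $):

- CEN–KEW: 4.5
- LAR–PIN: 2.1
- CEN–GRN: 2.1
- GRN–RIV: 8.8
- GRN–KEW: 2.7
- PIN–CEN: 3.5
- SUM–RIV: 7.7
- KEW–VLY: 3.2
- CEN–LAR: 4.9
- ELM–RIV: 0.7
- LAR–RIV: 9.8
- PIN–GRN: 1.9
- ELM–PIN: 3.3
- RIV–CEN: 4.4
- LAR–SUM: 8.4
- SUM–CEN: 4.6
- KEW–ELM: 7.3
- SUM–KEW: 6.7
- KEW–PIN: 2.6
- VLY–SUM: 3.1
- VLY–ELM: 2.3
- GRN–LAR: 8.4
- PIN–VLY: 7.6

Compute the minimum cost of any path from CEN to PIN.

Shortest distances from CEN:
CEN: 0
GRN: 2.1  (via CEN)
PIN: 3.5  (via CEN)
Shortest route: CEN–PIN = $3.5.

$3.5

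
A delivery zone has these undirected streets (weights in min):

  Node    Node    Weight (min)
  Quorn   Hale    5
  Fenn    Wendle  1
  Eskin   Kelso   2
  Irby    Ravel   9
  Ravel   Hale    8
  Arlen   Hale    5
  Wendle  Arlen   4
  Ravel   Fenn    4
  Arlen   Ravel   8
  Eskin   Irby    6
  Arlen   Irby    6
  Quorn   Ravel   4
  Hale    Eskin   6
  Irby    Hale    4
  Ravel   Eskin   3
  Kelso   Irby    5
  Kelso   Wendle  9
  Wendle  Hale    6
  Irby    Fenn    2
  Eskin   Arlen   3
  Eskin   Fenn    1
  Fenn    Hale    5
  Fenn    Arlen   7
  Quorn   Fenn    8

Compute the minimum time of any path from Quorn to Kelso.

Settle nodes by increasing distance from Quorn:
Quorn: 0
Ravel: 4  (via Quorn)
Hale: 5  (via Quorn)
Eskin: 7  (via Ravel)
Fenn: 8  (via Quorn)
Irby: 9  (via Hale)
Kelso: 9  (via Eskin)
Shortest route: Quorn → Ravel → Eskin → Kelso = 9 min.

9 min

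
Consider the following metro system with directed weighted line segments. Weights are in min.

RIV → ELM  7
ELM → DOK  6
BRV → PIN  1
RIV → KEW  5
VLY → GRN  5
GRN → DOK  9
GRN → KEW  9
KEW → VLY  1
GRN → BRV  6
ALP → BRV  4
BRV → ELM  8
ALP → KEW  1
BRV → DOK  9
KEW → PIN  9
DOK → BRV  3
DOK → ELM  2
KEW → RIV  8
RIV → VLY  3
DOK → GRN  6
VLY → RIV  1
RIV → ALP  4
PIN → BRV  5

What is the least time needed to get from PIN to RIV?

31 min

Running Dijkstra from PIN:
PIN: 0
BRV: 5  (via PIN)
ELM: 13  (via BRV)
DOK: 14  (via BRV)
GRN: 20  (via DOK)
KEW: 29  (via GRN)
VLY: 30  (via KEW)
RIV: 31  (via VLY)
Shortest route: PIN–BRV–DOK–GRN–KEW–VLY–RIV = 31 min.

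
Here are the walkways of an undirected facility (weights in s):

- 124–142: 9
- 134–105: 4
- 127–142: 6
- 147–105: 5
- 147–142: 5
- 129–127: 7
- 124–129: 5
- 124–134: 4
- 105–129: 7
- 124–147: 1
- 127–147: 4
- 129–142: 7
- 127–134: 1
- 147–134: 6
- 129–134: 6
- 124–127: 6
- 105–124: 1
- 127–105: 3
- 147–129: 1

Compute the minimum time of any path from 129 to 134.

Settle nodes by increasing distance from 129:
129: 0
147: 1  (via 129)
124: 2  (via 147)
105: 3  (via 124)
127: 5  (via 147)
134: 6  (via 129)
Shortest route: 129 → 134 = 6 s.

6 s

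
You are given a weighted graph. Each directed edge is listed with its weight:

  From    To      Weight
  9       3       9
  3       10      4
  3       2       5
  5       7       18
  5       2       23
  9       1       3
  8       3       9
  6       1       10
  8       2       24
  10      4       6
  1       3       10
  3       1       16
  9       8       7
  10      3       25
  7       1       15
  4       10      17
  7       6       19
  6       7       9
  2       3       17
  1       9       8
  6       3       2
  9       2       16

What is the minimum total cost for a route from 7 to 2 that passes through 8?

Shortest 7→8: 7 → 1 → 9 → 8 = 30
Best 8 to 2: 8 → 3 → 2 costing 14
Total via 8: 30 + 14 = 44.

44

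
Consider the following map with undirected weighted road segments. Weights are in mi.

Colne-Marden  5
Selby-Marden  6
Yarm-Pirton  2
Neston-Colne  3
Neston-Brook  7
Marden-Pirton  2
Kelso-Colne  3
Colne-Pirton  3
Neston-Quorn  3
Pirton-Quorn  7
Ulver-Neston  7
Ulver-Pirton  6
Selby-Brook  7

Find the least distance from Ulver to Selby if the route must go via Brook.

21 mi

Best Ulver to Brook: Ulver → Neston → Brook costing 14
Shortest Brook→Selby: Brook → Selby = 7
Total via Brook: 14 + 7 = 21 mi.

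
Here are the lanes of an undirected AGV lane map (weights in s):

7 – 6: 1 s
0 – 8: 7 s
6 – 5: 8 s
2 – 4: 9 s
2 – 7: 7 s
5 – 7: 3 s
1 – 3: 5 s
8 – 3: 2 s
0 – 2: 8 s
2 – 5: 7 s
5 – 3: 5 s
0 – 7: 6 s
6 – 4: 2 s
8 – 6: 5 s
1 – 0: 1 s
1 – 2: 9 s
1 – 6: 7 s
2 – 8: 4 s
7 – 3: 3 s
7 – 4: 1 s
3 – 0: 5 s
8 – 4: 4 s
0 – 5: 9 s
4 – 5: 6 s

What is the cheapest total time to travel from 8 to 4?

Shortest distances from 8:
8: 0
3: 2  (via 8)
2: 4  (via 8)
4: 4  (via 8)
Shortest route: 8 → 4 = 4 s.

4 s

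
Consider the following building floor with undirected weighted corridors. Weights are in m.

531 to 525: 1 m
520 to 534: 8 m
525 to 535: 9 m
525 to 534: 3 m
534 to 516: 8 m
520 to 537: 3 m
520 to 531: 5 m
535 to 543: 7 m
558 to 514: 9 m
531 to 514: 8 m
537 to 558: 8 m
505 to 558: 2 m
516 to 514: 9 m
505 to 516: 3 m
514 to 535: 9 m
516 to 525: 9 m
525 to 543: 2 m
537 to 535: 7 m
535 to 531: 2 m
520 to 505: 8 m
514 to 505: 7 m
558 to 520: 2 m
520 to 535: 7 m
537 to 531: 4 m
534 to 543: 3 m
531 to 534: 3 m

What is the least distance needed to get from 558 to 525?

8 m

Settle nodes by increasing distance from 558:
558: 0
505: 2  (via 558)
520: 2  (via 558)
537: 5  (via 520)
516: 5  (via 505)
531: 7  (via 520)
525: 8  (via 531)
Shortest route: 558 → 520 → 531 → 525 = 8 m.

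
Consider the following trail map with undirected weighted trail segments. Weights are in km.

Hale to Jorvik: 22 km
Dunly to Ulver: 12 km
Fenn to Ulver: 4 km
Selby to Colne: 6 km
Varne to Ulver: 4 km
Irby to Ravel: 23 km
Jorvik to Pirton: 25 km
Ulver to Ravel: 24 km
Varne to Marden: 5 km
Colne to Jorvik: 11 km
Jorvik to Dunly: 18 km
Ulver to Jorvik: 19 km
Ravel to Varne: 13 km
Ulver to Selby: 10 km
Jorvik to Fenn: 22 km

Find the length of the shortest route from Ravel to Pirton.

61 km

Shortest distances from Ravel:
Ravel: 0
Varne: 13  (via Ravel)
Ulver: 17  (via Varne)
Marden: 18  (via Varne)
Fenn: 21  (via Ulver)
Irby: 23  (via Ravel)
Selby: 27  (via Ulver)
Dunly: 29  (via Ulver)
Colne: 33  (via Selby)
Jorvik: 36  (via Ulver)
Hale: 58  (via Jorvik)
Pirton: 61  (via Jorvik)
Shortest route: Ravel → Varne → Ulver → Jorvik → Pirton = 61 km.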